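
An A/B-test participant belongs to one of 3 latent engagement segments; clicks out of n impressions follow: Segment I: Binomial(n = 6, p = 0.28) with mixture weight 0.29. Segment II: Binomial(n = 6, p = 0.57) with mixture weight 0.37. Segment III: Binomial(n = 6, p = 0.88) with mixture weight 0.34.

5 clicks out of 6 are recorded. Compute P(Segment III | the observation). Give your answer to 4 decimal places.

The responsibility of component k is w_k f_k(x) divided by Σ_j w_j f_j(x).
Evaluate each component's likelihood at the observed value:
  p_I = 0.00743488
  p_II = 0.155237
  p_III = 0.379967
Weight by the priors:
  w_I·p_I = 0.29 × 0.00743488 = 0.00215611
  w_II·p_II = 0.37 × 0.155237 = 0.0574375
  w_III·p_III = 0.34 × 0.379967 = 0.129189
Normaliser: 0.00215611 + 0.0574375 + 0.129189 = 0.188782
So the posterior for Segment III is 0.129189 / 0.188782 ≈ 0.6843.

0.6843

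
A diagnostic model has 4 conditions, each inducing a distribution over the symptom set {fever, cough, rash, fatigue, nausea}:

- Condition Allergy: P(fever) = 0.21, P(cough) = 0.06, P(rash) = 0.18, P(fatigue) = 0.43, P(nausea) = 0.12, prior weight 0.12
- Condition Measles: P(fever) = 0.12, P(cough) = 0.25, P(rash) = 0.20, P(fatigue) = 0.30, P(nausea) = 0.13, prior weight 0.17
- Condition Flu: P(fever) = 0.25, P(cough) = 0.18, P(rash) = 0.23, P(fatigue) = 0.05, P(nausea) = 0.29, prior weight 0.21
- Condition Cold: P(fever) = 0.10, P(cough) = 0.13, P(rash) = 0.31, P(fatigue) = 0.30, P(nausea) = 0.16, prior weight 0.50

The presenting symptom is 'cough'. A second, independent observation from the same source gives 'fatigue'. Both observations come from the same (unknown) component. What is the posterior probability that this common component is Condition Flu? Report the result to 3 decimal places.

0.051

By Bayes' theorem, P(k | x) = P(Z=k) f_k(x) / Σ_j P(Z=j) f_j(x).
Since both observations come from the same component, the likelihood for component k is f_k(x₁)·f_k(x₂).
  p_Allergy = [0.06] × [0.43] = 0.0258
  p_Measles = [0.25] × [0.3] = 0.075
  p_Flu = [0.18] × [0.05] = 0.009
  p_Cold = [0.13] × [0.3] = 0.039
Unnormalised posteriors:
  P(Z=Allergy)·p_Allergy = 0.12 × 0.0258 = 0.003096
  P(Z=Measles)·p_Measles = 0.17 × 0.075 = 0.01275
  P(Z=Flu)·p_Flu = 0.21 × 0.009 = 0.00189
  P(Z=Cold)·p_Cold = 0.50 × 0.039 = 0.0195
Marginal: 0.003096 + 0.01275 + 0.00189 + 0.0195 = 0.037236
P(Condition Flu | data) = 0.00189 / 0.037236 ≈ 0.051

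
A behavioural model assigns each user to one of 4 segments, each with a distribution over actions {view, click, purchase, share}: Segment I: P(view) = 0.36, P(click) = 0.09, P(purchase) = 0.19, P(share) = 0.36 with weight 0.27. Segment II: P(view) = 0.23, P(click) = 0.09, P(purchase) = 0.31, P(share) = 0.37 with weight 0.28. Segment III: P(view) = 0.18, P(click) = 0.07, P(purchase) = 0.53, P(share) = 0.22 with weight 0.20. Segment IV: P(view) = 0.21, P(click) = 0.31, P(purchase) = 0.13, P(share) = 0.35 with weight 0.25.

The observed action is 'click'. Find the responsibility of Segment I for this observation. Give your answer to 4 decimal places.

The responsibility of component k is w_k f_k(x) divided by Σ_j w_j f_j(x).
Component likelihoods at x = 'click':
  f_I = P(click | comp) = 0.09
  f_II = P(click | comp) = 0.09
  f_III = P(click | comp) = 0.07
  f_IV = P(click | comp) = 0.31
Multiply by the mixture weights:
  w_I·f_I = 0.27 × 0.09 = 0.0243
  w_II·f_II = 0.28 × 0.09 = 0.0252
  w_III·f_III = 0.20 × 0.07 = 0.014
  w_IV·f_IV = 0.25 × 0.31 = 0.0775
Denominator: 0.0243 + 0.0252 + 0.014 + 0.0775 = 0.141
P(Segment I | the observation) ≈ 0.1723

0.1723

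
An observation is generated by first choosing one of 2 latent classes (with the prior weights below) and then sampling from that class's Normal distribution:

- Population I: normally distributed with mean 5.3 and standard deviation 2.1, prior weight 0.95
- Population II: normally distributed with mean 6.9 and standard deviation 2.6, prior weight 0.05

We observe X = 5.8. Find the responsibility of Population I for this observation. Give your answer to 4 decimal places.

0.9615

P(component k | x) = w_k·f_k(x) / marginal(x), where marginal(x) = Σ_j w_j·f_j(x).
Evaluate each component's likelihood at the observed value:
  L_I = (1/(2.1·√(2π)))·exp(−(5.8−5.3)²/(2·2.1²)) = 0.189973·exp(-0.02834) = 0.184663
  L_II = (1/(2.6·√(2π)))·exp(−(5.8−6.9)²/(2·2.6²)) = 0.153439·exp(-0.08950) = 0.140304
Weight by the priors:
  w_I·L_I = 0.95 × 0.184663 = 0.17543
  w_II·L_II = 0.05 × 0.140304 = 0.00701518
Sum: 0.17543 + 0.00701518 = 0.182445
Responsibility of Population I: 0.17543 / 0.182445 ≈ 0.9615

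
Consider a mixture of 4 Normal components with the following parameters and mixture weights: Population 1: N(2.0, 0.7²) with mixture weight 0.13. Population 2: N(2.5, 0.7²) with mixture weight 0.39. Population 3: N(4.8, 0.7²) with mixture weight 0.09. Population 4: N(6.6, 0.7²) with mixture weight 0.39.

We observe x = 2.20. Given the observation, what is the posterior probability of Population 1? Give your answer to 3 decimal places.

Apply Bayes' rule: the posterior for each component is proportional to its prior times its likelihood at x.
Component likelihoods at x = 2.20:
  L_1 = 0.547124
  L_2 = 0.51991
  L_3 = 0.000575528
  L_4 = 1.50065e-09
Multiply by the mixture weights:
  P(Z=1)·L_1 = 0.13 × 0.547124 = 0.0711261
  P(Z=2)·L_2 = 0.39 × 0.51991 = 0.202765
  P(Z=3)·L_3 = 0.09 × 0.000575528 = 5.17975e-05
  P(Z=4)·L_4 = 0.39 × 1.50065e-09 = 5.85255e-10
Sum: 0.0711261 + 0.202765 + 5.17975e-05 + 5.85255e-10 = 0.273943
P(Population 1 | x) = 0.0711261 / 0.273943 ≈ 0.260

0.260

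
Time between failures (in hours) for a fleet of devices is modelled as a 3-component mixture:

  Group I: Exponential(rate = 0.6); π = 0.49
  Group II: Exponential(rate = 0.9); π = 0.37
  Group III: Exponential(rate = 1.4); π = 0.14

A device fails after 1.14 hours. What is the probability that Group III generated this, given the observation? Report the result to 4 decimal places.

Apply Bayes' rule: the posterior for each component is proportional to its prior times its likelihood at x.
Component likelihoods at x = 1.14 hours:
  p_I = 0.6·e^(−0.6·1.14) = 0.6·e^(−0.6840) = 0.302757
  p_II = 0.9·e^(−0.9·1.14) = 0.9·e^(−1.0260) = 0.322594
  p_III = 1.4·e^(−1.4·1.14) = 1.4·e^(−1.5960) = 0.283788
Unnormalised posteriors:
  P(Z=I)·p_I = 0.49 × 0.302757 = 0.148351
  P(Z=II)·p_II = 0.37 × 0.322594 = 0.11936
  P(Z=III)·p_III = 0.14 × 0.283788 = 0.0397303
Marginal: 0.148351 + 0.11936 + 0.0397303 = 0.307441
Responsibility of Group III: 0.0397303 / 0.307441 ≈ 0.1292

0.1292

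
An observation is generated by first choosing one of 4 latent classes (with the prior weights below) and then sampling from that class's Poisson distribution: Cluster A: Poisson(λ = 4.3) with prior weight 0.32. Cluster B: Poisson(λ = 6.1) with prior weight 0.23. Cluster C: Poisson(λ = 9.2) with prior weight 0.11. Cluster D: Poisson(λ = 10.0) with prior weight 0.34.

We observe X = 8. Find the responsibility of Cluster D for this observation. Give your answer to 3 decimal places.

By Bayes' theorem, P(k | x) = w_k f_k(x) / Σ_j w_j f_j(x).
Component likelihoods at x = 8:
  f_A = 0.0393333
  f_B = 0.10664
  f_C = 0.128609
  f_D = 0.112599
Weight by the priors:
  w_A·f_A = 0.32 × 0.0393333 = 0.0125867
  w_B·f_B = 0.23 × 0.10664 = 0.0245273
  w_C·f_C = 0.11 × 0.128609 = 0.014147
  w_D·f_D = 0.34 × 0.112599 = 0.0382837
Marginal: 0.0125867 + 0.0245273 + 0.014147 + 0.0382837 = 0.0895447
So the posterior for Cluster D is 0.0382837 / 0.0895447 ≈ 0.428.

0.428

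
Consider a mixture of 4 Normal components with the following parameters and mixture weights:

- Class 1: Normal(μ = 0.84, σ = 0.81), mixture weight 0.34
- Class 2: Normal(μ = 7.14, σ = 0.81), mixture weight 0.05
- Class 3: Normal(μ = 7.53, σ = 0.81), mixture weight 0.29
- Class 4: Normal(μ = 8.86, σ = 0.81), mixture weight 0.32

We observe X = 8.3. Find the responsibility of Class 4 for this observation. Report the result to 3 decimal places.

By Bayes' theorem, P(k | x) = π_k f_k(x) / Σ_j π_j f_j(x).
Component likelihoods at x = 8.3:
  L_1 = (1/(0.81·√(2π)))·exp(−(8.3−0.84)²/(2·0.81²)) = 0.492521·exp(-42.41091) = 1.87758e-19
  L_2 = (1/(0.81·√(2π)))·exp(−(8.3−7.14)²/(2·0.81²)) = 0.492521·exp(-1.02545) = 0.176635
  L_3 = (1/(0.81·√(2π)))·exp(−(8.3−7.53)²/(2·0.81²)) = 0.492521·exp(-0.45184) = 0.313469
  L_4 = (1/(0.81·√(2π)))·exp(−(8.3−8.86)²/(2·0.81²)) = 0.492521·exp(-0.23899) = 0.387823
Unnormalised posteriors:
  π_1·L_1 = 0.34 × 1.87758e-19 = 6.38379e-20
  π_2·L_2 = 0.05 × 0.176635 = 0.00883174
  π_3·L_3 = 0.29 × 0.313469 = 0.0909061
  π_4·L_4 = 0.32 × 0.387823 = 0.124103
Normaliser: 6.38379e-20 + 0.00883174 + 0.0909061 + 0.124103 = 0.223841
Responsibility of Class 4: 0.124103 / 0.223841 ≈ 0.554

0.554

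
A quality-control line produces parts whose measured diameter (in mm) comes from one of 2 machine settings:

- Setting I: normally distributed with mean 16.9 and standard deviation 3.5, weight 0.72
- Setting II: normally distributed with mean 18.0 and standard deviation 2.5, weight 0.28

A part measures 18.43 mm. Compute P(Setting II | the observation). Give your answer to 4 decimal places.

0.3712

By Bayes' theorem, P(k | x) = P(Z=k) f_k(x) / Σ_j P(Z=j) f_j(x).
Component likelihoods at x = 18.43 mm:
  f_I = (1/(3.5·√(2π)))·exp(−(18.43−16.9)²/(2·3.5²)) = 0.113984·exp(-0.09555) = 0.103597
  f_II = (1/(2.5·√(2π)))·exp(−(18.43−18.0)²/(2·2.5²)) = 0.159577·exp(-0.01479) = 0.157234
Prior × likelihood for each component:
  P(Z=I)·f_I = 0.72 × 0.103597 = 0.0745897
  P(Z=II)·f_II = 0.28 × 0.157234 = 0.0440255
Denominator: 0.0745897 + 0.0440255 = 0.118615
P(Setting II | 18.43 mm) = 0.0440255 / 0.118615 ≈ 0.3712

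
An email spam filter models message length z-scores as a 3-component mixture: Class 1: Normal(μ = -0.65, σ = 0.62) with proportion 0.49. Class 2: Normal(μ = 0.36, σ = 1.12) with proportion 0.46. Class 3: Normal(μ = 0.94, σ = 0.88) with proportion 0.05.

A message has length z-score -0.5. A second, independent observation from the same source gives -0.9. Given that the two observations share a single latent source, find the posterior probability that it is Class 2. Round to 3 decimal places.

The responsibility of component k is π_k f_k(x) divided by Σ_j π_j f_j(x).
Since both observations come from the same component, the likelihood for component k is f_k(x₁)·f_k(x₂).
  p_1 = [(1/(0.62·√(2π)))·exp(−(-0.5−-0.65)²/(2·0.62²)) = 0.643455·exp(-0.02927) = 0.624897] × [0.593215] = 0.370698
  p_2 = [(1/(1.12·√(2π)))·exp(−(-0.5−0.36)²/(2·1.12²)) = 0.356198·exp(-0.29480) = 0.265253] × [0.189176] = 0.0501795
  p_3 = [(1/(0.88·√(2π)))·exp(−(-0.5−0.94)²/(2·0.88²)) = 0.453344·exp(-1.33884) = 0.118843] × [0.0509426] = 0.0060542
Prior × likelihood for each component:
  π_1·p_1 = 0.49 × 0.370698 = 0.181642
  π_2·p_2 = 0.46 × 0.0501795 = 0.0230826
  π_3·p_3 = 0.05 × 0.0060542 = 0.00030271
Normaliser: 0.181642 + 0.0230826 + 0.00030271 = 0.205027
So the posterior for Class 2 is 0.0230826 / 0.205027 ≈ 0.113.

0.113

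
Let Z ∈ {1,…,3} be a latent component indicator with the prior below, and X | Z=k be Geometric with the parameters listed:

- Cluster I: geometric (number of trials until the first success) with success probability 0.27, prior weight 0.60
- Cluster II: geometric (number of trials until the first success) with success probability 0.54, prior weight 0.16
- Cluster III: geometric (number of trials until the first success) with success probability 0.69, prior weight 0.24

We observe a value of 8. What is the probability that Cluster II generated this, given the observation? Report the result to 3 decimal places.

Posterior ∝ prior × likelihood, so P(k | x) ∝ π_k f_k(x); normalise over all components.
Geometric probabilities:
  p_I = 0.27·(1−0.27)^7 = 0.27·0.110474 = 0.029828
  p_II = 0.54·(1−0.54)^7 = 0.54·0.00435818 = 0.00235342
  p_III = 0.69·(1−0.69)^7 = 0.69·0.000275126 = 0.000189837
Weight by the priors:
  π_I·p_I = 0.60 × 0.029828 = 0.0178968
  π_II·p_II = 0.16 × 0.00235342 = 0.000376546
  π_III·p_III = 0.24 × 0.000189837 = 4.55609e-05
Marginal: 0.0178968 + 0.000376546 + 4.55609e-05 = 0.0183189
P(Cluster II | the observation) = 0.000376546 / 0.0183189 ≈ 0.021

0.021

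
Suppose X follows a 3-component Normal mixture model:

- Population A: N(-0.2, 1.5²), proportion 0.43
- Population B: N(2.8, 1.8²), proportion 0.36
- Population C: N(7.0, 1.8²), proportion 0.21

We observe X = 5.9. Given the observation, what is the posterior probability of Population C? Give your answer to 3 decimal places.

The responsibility of component k is π_k f_k(x) divided by Σ_j π_j f_j(x).
Normal densities:
  L_A = (1/(1.5·√(2π)))·exp(−(5.9−-0.2)²/(2·1.5²)) = 0.265962·exp(-8.26889) = 6.81846e-05
  L_B = (1/(1.8·√(2π)))·exp(−(5.9−2.8)²/(2·1.8²)) = 0.221635·exp(-1.48302) = 0.0503
  L_C = (1/(1.8·√(2π)))·exp(−(5.9−7.0)²/(2·1.8²)) = 0.221635·exp(-0.18673) = 0.183883
Unnormalised posteriors:
  π_A·L_A = 0.43 × 6.81846e-05 = 2.93194e-05
  π_B·L_B = 0.36 × 0.0503 = 0.018108
  π_C·L_C = 0.21 × 0.183883 = 0.0386155
Denominator: 2.93194e-05 + 0.018108 + 0.0386155 = 0.0567528
So the posterior for Population C is 0.0386155 / 0.0567528 ≈ 0.680.

0.680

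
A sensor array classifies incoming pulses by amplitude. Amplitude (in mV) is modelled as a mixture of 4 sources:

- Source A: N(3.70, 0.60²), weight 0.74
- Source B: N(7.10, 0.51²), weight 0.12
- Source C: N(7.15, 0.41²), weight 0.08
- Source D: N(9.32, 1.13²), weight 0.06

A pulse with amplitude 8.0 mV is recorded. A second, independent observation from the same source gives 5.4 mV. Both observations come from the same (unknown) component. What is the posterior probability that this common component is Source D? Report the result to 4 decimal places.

Apply Bayes' rule: the posterior for each component is proportional to its prior times its likelihood at x.
Since both observations come from the same component, the likelihood for component k is f_k(x₁)·f_k(x₂).
  p_A = [4.67558e-12] × [0.0120102] = 5.61545e-14
  p_B = [0.164855] × [0.00302408] = 0.000498535
  p_C = [0.113454] × [0.000107663] = 1.22148e-05
  p_D = [0.178452] × [0.000860301] = 0.000153523
Weight by the priors:
  π_A·p_A = 0.74 × 5.61545e-14 = 4.15543e-14
  π_B·p_B = 0.12 × 0.000498535 = 5.98242e-05
  π_C·p_C = 0.08 × 1.22148e-05 = 9.77186e-07
  π_D·p_D = 0.06 × 0.000153523 = 9.21136e-06
Denominator: 4.15543e-14 + 5.98242e-05 + 9.77186e-07 + 9.21136e-06 = 7.00127e-05
P(Source D | x₁, x₂) = 9.21136e-06 / 7.00127e-05 ≈ 0.1316

0.1316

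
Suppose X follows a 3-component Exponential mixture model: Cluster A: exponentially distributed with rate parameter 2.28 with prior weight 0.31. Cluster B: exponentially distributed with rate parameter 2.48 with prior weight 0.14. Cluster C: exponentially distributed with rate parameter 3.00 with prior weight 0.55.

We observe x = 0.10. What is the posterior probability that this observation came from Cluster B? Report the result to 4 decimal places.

0.1318

Posterior ∝ prior × likelihood, so P(k | x) ∝ π_k f_k(x); normalise over all components.
Exponential densities:
  f_A = 2.28·e^(−2.28·0.10) = 2.28·e^(−0.2280) = 1.81516
  f_B = 2.48·e^(−2.48·0.10) = 2.48·e^(−0.2480) = 1.93529
  f_C = 3.00·e^(−3.00·0.10) = 3.00·e^(−0.3000) = 2.22245
Prior × likelihood for each component:
  π_A·f_A = 0.31 × 1.81516 = 0.562701
  π_B·f_B = 0.14 × 1.93529 = 0.270941
  π_C·f_C = 0.55 × 2.22245 = 1.22235
Denominator: 0.562701 + 0.270941 + 1.22235 = 2.05599
P(Cluster B | data) = 0.270941 / 2.05599 ≈ 0.1318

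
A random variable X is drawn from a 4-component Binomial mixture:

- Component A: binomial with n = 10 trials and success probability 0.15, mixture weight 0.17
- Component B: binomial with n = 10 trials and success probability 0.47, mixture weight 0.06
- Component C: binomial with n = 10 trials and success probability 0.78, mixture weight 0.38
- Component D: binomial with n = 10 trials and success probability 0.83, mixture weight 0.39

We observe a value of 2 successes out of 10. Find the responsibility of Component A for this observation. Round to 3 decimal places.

The responsibility of component k is π_k f_k(x) divided by Σ_j π_j f_j(x).
Binomial probabilities:
  L_A = 0.275897
  L_B = 0.0618892
  L_C = 0.000150239
  L_D = 2.16252e-05
Unnormalised posteriors:
  π_A·L_A = 0.17 × 0.275897 = 0.0469024
  π_B·L_B = 0.06 × 0.0618892 = 0.00371335
  π_C·L_C = 0.38 × 0.000150239 = 5.70909e-05
  π_D·L_D = 0.39 × 2.16252e-05 = 8.43383e-06
Sum: 0.0469024 + 0.00371335 + 5.70909e-05 + 8.43383e-06 = 0.0506813
So the posterior for Component A is 0.0469024 / 0.0506813 ≈ 0.925.

0.925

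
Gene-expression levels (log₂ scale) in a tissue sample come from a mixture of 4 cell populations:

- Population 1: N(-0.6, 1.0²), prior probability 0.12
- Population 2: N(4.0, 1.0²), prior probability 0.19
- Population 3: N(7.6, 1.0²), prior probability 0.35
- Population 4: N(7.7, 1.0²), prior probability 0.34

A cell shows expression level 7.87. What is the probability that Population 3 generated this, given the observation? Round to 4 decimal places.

P(component k | x) = π_k·f_k(x) / marginal(x), where marginal(x) = Σ_j π_j·f_j(x).
Evaluate each component's likelihood at the observed value:
  p_1 = 1.05335e-16
  p_2 = 0.000223212
  p_3 = 0.384663
  p_4 = 0.393219
Multiply by the mixture weights:
  π_1·p_1 = 0.12 × 1.05335e-16 = 1.26402e-17
  π_2·p_2 = 0.19 × 0.000223212 = 4.24103e-05
  π_3·p_3 = 0.35 × 0.384663 = 0.134632
  π_4·p_4 = 0.34 × 0.393219 = 0.133694
Sum: 1.26402e-17 + 4.24103e-05 + 0.134632 + 0.133694 = 0.268369
Responsibility of Population 3: 0.134632 / 0.268369 ≈ 0.5017

0.5017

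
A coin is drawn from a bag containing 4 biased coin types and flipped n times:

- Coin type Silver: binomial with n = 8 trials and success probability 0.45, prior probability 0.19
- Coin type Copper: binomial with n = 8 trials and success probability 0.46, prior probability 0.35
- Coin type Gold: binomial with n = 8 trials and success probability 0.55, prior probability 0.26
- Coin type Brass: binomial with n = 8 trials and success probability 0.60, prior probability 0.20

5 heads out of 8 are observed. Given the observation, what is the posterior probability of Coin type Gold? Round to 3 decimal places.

The responsibility of component k is P(Z=k) f_k(x) divided by Σ_j P(Z=j) f_j(x).
Evaluate each component's likelihood at the observed value:
  L_Silver = C(8,5)·0.45^5·0.55^3 = 56·0.0184528·0.166375 = 0.171925
  L_Copper = C(8,5)·0.46^5·0.54^3 = 56·0.0205963·0.157464 = 0.181618
  L_Gold = C(8,5)·0.55^5·0.45^3 = 56·0.0503284·0.091125 = 0.256826
  L_Brass = C(8,5)·0.60^5·0.40^3 = 56·0.07776·0.064 = 0.278692
Weight by the priors:
  P(Z=Silver)·L_Silver = 0.19 × 0.171925 = 0.0326657
  P(Z=Copper)·L_Copper = 0.35 × 0.181618 = 0.0635662
  P(Z=Gold)·L_Gold = 0.26 × 0.256826 = 0.0667748
  P(Z=Brass)·L_Brass = 0.20 × 0.278692 = 0.0557384
Evidence: 0.0326657 + 0.0635662 + 0.0667748 + 0.0557384 = 0.218745
P(Coin type Gold | 5 heads out of 8) ≈ 0.305

0.305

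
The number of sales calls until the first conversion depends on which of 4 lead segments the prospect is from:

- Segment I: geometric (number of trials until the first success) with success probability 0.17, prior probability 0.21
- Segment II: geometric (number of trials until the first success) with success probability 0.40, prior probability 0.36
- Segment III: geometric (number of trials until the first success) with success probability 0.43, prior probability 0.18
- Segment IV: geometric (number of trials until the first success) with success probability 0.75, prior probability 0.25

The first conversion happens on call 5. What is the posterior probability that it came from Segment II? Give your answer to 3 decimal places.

The responsibility of component k is P(Z=k) f_k(x) divided by Σ_j P(Z=j) f_j(x).
Component likelihoods at x = 5:
  f_I = 0.17·(1−0.17)^4 = 0.17·0.474583 = 0.0806791
  f_II = 0.40·(1−0.40)^4 = 0.40·0.1296 = 0.05184
  f_III = 0.43·(1−0.43)^4 = 0.43·0.10556 = 0.0453908
  f_IV = 0.75·(1−0.75)^4 = 0.75·0.00390625 = 0.00292969
Prior × likelihood for each component:
  P(Z=I)·f_I = 0.21 × 0.0806791 = 0.0169426
  P(Z=II)·f_II = 0.36 × 0.05184 = 0.0186624
  P(Z=III)·f_III = 0.18 × 0.0453908 = 0.00817034
  P(Z=IV)·f_IV = 0.25 × 0.00292969 = 0.000732422
Normaliser: 0.0169426 + 0.0186624 + 0.00817034 + 0.000732422 = 0.0445078
P(Segment II | 5) = 0.0186624 / 0.0445078 ≈ 0.419

0.419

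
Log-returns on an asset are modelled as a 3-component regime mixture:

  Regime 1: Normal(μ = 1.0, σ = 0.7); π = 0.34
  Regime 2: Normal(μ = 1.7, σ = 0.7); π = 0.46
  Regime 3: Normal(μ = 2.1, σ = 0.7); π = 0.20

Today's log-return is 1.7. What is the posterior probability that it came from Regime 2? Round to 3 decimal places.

Posterior ∝ prior × likelihood, so P(k | x) ∝ P(Z=k) f_k(x); normalise over all components.
Evaluate each component's likelihood at the observed value:
  p_1 = 0.345672
  p_2 = 0.569918
  p_3 = 0.484068
Multiply by the mixture weights:
  P(Z=1)·p_1 = 0.34 × 0.345672 = 0.117529
  P(Z=2)·p_2 = 0.46 × 0.569918 = 0.262162
  P(Z=3)·p_3 = 0.20 × 0.484068 = 0.0968137
Marginal: 0.117529 + 0.262162 + 0.0968137 = 0.476504
P(Regime 2 | the observation) ≈ 0.550

0.550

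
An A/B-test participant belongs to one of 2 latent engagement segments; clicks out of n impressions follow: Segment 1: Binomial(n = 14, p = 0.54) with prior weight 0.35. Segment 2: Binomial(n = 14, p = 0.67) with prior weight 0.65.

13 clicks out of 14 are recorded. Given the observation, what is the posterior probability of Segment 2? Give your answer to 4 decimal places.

0.9565

P(component k | x) = w_k·f_k(x) / marginal(x), where marginal(x) = Σ_j w_j·f_j(x).
Component likelihoods at x = 13 clicks out of 14:
  L_1 = C(14,13)·0.54^13·0.46^1 = 14·0.000331985·0.46 = 0.00213799
  L_2 = C(14,13)·0.67^13·0.33^1 = 14·0.00548242·0.33 = 0.0253288
Unnormalised posteriors:
  w_1·L_1 = 0.35 × 0.00213799 = 0.000748295
  w_2·L_2 = 0.65 × 0.0253288 = 0.0164637
Marginal: 0.000748295 + 0.0164637 = 0.017212
P(Segment 2 | data) ≈ 0.9565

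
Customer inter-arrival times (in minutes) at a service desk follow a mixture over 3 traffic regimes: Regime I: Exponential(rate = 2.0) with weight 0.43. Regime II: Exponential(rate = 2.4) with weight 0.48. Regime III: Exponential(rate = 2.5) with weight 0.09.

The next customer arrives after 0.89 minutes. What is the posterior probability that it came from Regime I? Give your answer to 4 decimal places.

0.4748

P(component k | x) = π_k·f_k(x) / marginal(x), where marginal(x) = Σ_j π_j·f_j(x).
Exponential densities:
  f_I = 0.337276
  f_II = 0.283503
  f_III = 0.270169
Unnormalised posteriors:
  π_I·f_I = 0.43 × 0.337276 = 0.145029
  π_II·f_II = 0.48 × 0.283503 = 0.136082
  π_III·f_III = 0.09 × 0.270169 = 0.0243152
Evidence: 0.145029 + 0.136082 + 0.0243152 = 0.305426
So the posterior for Regime I is 0.145029 / 0.305426 ≈ 0.4748.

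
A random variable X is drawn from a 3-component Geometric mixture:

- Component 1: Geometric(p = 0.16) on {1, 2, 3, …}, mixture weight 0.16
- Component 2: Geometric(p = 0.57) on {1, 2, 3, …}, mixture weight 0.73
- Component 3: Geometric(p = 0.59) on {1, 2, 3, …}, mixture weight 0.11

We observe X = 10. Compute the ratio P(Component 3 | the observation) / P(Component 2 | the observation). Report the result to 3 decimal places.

Since P(k|x) ∝ P(Z=k) f_k(x), the posterior odds are P(Z=i) f_i(x) / (P(Z=j) f_j(x)).
Evaluate each component's likelihood at the observed value:
  f_1 = 0.0333145
  f_2 = 0.000286478
  f_3 = 0.000193155
Posterior odds = (P(Z=3)·f_3) / (P(Z=2)·f_2) = (0.11·0.000193155) / (0.73·0.000286478) = 2.12471e-05 / 0.000209129 ≈ 0.102

0.102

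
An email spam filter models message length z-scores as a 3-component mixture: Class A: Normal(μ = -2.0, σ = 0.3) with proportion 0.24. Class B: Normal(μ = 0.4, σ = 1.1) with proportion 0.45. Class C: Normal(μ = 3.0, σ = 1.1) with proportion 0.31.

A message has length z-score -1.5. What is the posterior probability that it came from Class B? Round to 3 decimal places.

Posterior ∝ prior × likelihood, so P(k | x) ∝ π_k f_k(x); normalise over all components.
Normal densities:
  L_A = (1/(0.3·√(2π)))·exp(−(-1.5−-2.0)²/(2·0.3²)) = 1.329808·exp(-1.38889) = 0.33159
  L_B = (1/(1.1·√(2π)))·exp(−(-1.5−0.4)²/(2·1.1²)) = 0.362675·exp(-1.49174) = 0.0815952
  L_C = (1/(1.1·√(2π)))·exp(−(-1.5−3.0)²/(2·1.1²)) = 0.362675·exp(-8.36777) = 8.42251e-05
Unnormalised posteriors:
  π_A·L_A = 0.24 × 0.33159 = 0.0795817
  π_B·L_B = 0.45 × 0.0815952 = 0.0367179
  π_C·L_C = 0.31 × 8.42251e-05 = 2.61098e-05
Denominator: 0.0795817 + 0.0367179 + 2.61098e-05 = 0.116326
P(Class B | data) ≈ 0.316

0.316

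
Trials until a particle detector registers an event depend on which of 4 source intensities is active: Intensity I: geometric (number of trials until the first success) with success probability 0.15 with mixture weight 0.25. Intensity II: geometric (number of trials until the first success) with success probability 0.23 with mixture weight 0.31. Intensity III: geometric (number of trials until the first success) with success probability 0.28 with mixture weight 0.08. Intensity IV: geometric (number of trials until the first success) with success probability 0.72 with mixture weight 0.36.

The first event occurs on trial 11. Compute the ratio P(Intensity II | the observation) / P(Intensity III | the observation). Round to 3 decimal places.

Posterior odds = (w_i f_i(x)) / (w_j f_j(x)); the normalising sum cancels.
Geometric probabilities:
  p_I = 0.0295312
  p_II = 0.0168514
  p_III = 0.0104829
  p_IV = 2.13262e-06
Posterior odds = (w_II·p_II) / (w_III·p_III) = (0.31·0.0168514) / (0.08·0.0104829) = 0.00522392 / 0.000838635 ≈ 6.229

6.229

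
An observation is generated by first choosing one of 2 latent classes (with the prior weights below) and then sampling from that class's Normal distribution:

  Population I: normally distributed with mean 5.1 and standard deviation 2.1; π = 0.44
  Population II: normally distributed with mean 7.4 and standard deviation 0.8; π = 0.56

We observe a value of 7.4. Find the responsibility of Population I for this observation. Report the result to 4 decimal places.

Posterior ∝ prior × likelihood, so P(k | x) ∝ w_k f_k(x); normalise over all components.
Normal densities:
  L_I = 0.104283
  L_II = 0.498678
Weight by the priors:
  w_I·L_I = 0.44 × 0.104283 = 0.0458844
  w_II·L_II = 0.56 × 0.498678 = 0.27926
Normaliser: 0.0458844 + 0.27926 = 0.325144
P(Population I | the observation) = 0.0458844 / 0.325144 ≈ 0.1411

0.1411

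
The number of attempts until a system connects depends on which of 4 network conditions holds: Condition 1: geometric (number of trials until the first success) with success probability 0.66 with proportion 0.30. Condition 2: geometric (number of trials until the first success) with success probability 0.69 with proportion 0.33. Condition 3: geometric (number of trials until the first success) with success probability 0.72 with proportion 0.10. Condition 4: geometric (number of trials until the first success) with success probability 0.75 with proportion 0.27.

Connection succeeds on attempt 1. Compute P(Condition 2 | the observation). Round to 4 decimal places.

By Bayes' theorem, P(k | x) = π_k f_k(x) / Σ_j π_j f_j(x).
Evaluate each component's likelihood at the observed value:
  p_1 = 0.66
  p_2 = 0.69
  p_3 = 0.72
  p_4 = 0.75
Unnormalised posteriors:
  π_1·p_1 = 0.30 × 0.66 = 0.198
  π_2·p_2 = 0.33 × 0.69 = 0.2277
  π_3·p_3 = 0.10 × 0.72 = 0.072
  π_4·p_4 = 0.27 × 0.75 = 0.2025
Sum: 0.198 + 0.2277 + 0.072 + 0.2025 = 0.7002
P(Condition 2 | data) ≈ 0.3252

0.3252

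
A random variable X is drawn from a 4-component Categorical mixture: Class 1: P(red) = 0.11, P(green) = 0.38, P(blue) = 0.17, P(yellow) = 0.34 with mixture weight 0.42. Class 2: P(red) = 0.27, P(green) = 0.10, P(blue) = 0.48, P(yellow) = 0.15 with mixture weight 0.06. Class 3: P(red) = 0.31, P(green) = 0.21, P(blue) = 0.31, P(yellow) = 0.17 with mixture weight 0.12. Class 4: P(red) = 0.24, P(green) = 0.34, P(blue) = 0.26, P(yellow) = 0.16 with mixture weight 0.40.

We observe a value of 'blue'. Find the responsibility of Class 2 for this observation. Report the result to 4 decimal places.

The responsibility of component k is P(Z=k) f_k(x) divided by Σ_j P(Z=j) f_j(x).
Categorical probabilities:
  p_1 = P(blue | comp) = 0.17
  p_2 = P(blue | comp) = 0.48
  p_3 = P(blue | comp) = 0.31
  p_4 = P(blue | comp) = 0.26
Weight by the priors:
  P(Z=1)·p_1 = 0.42 × 0.17 = 0.0714
  P(Z=2)·p_2 = 0.06 × 0.48 = 0.0288
  P(Z=3)·p_3 = 0.12 × 0.31 = 0.0372
  P(Z=4)·p_4 = 0.40 × 0.26 = 0.104
Marginal: 0.0714 + 0.0288 + 0.0372 + 0.104 = 0.2414
P(Class 2 | 'blue') = 0.0288 / 0.2414 ≈ 0.1193

0.1193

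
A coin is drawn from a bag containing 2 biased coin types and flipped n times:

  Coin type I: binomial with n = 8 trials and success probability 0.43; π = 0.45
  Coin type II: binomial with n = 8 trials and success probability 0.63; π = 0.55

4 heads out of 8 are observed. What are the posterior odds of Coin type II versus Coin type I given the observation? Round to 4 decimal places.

Only the two components matter; the odds are (π_i f_i(x)) / (π_j f_j(x)).
Component likelihoods at x = 4 heads out of 8:
  f_I = 0.252622
  f_II = 0.206665
0.113666 / 0.11368 ≈ 0.9999

0.9999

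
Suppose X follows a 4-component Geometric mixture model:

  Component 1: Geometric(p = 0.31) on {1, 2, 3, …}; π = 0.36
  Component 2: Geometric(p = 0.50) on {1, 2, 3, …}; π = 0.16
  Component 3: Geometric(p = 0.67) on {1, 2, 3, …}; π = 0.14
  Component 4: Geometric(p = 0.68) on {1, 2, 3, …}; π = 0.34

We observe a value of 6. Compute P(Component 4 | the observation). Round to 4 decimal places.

0.0368

The responsibility of component k is π_k f_k(x) divided by Σ_j π_j f_j(x).
Component likelihoods at x = 6:
  p_1 = 0.31·(1−0.31)^5 = 0.31·0.156403 = 0.048485
  p_2 = 0.50·(1−0.50)^5 = 0.50·0.03125 = 0.015625
  p_3 = 0.67·(1−0.67)^5 = 0.67·0.00391354 = 0.00262207
  p_4 = 0.68·(1−0.68)^5 = 0.68·0.00335544 = 0.0022817
Multiply by the mixture weights:
  π_1·p_1 = 0.36 × 0.048485 = 0.0174546
  π_2·p_2 = 0.16 × 0.015625 = 0.0025
  π_3·p_3 = 0.14 × 0.00262207 = 0.00036709
  π_4·p_4 = 0.34 × 0.0022817 = 0.000775778
Denominator: 0.0174546 + 0.0025 + 0.00036709 + 0.000775778 = 0.0210975
Responsibility of Component 4: 0.000775778 / 0.0210975 ≈ 0.0368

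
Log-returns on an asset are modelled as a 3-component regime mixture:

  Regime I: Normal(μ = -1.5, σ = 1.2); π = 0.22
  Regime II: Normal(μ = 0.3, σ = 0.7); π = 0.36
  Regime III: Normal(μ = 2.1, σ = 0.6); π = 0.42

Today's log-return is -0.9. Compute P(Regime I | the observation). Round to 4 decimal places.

By Bayes' theorem, P(k | x) = π_k f_k(x) / Σ_j π_j f_j(x).
Normal densities:
  p_I = (1/(1.2·√(2π)))·exp(−(-0.9−-1.5)²/(2·1.2²)) = 0.332452·exp(-0.12500) = 0.293388
  p_II = (1/(0.7·√(2π)))·exp(−(-0.9−0.3)²/(2·0.7²)) = 0.569918·exp(-1.46939) = 0.131119
  p_III = (1/(0.6·√(2π)))·exp(−(-0.9−2.1)²/(2·0.6²)) = 0.664904·exp(-12.50000) = 2.47787e-06
Prior × likelihood for each component:
  π_I·p_I = 0.22 × 0.293388 = 0.0645453
  π_II·p_II = 0.36 × 0.131119 = 0.0472028
  π_III·p_III = 0.42 × 2.47787e-06 = 1.0407e-06
Evidence: 0.0645453 + 0.0472028 + 1.0407e-06 = 0.111749
So the posterior for Regime I is 0.0645453 / 0.111749 ≈ 0.5776.

0.5776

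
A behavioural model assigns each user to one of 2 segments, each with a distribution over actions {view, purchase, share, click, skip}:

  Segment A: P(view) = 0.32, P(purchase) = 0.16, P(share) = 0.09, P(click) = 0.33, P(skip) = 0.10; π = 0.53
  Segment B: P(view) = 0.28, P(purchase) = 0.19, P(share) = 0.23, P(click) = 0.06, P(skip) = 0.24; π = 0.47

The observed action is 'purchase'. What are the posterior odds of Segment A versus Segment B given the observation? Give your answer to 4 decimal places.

0.9496

The posterior odds equal the prior odds times the likelihood ratio: (P(Z=i)/P(Z=j))·(f_i(x)/f_j(x)).
Evaluate each component's likelihood at the observed value:
  f_A = 0.16
  f_B = 0.19
Posterior odds = (P(Z=A)·f_A) / (P(Z=B)·f_B) = (0.53·0.16) / (0.47·0.19) = 0.0848 / 0.0893 ≈ 0.9496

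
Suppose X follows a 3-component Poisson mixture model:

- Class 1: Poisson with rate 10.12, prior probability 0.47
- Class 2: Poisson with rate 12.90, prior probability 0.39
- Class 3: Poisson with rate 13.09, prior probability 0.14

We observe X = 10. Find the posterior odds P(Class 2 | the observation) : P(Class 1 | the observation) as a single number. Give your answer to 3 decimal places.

0.583

Since P(k|x) ∝ w_k f_k(x), the posterior odds are w_i f_i(x) / (w_j f_j(x)).
Evaluate each component's likelihood at the observed value:
  L_1 = 0.125021
  L_2 = 0.0878487
  L_3 = 0.084085
Posterior odds = (w_2·L_2) / (w_1·L_1) = (0.39·0.0878487) / (0.47·0.125021) = 0.034261 / 0.0587597 ≈ 0.583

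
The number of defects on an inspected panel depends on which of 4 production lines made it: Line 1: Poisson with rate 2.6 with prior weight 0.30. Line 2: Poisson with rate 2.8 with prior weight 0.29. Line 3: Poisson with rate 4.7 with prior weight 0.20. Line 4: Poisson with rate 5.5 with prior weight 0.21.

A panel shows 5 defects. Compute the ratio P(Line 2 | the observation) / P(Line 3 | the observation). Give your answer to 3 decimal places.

0.727

Since P(k|x) ∝ π_k f_k(x), the posterior odds are π_i f_i(x) / (π_j f_j(x)).
Component likelihoods at x = 5 defects:
  p_1 = 0.0735394
  p_2 = 0.0872136
  p_3 = 0.17383
  p_4 = 0.171401
Odds = (0.29/0.20) × (0.0872136/0.17383) = 1.45 × 0.501719 ≈ 0.727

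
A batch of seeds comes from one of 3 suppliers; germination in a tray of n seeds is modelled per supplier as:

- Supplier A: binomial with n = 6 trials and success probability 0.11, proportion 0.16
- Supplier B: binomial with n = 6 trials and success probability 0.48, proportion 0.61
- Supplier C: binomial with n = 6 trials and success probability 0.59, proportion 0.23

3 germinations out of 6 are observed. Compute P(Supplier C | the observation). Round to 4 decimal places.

By Bayes' theorem, P(k | x) = w_k f_k(x) / Σ_j w_j f_j(x).
Binomial probabilities:
  L_A = C(6,3)·0.11^3·0.89^3 = 20·0.001331·0.704969 = 0.0187663
  L_B = C(6,3)·0.48^3·0.52^3 = 20·0.110592·0.140608 = 0.311002
  L_C = C(6,3)·0.59^3·0.41^3 = 20·0.205379·0.068921 = 0.283099
Weight by the priors:
  w_A·L_A = 0.16 × 0.0187663 = 0.0030026
  w_B·L_B = 0.61 × 0.311002 = 0.189711
  w_C·L_C = 0.23 × 0.283099 = 0.0651127
Evidence: 0.0030026 + 0.189711 + 0.0651127 = 0.257827
P(Supplier C | the observation) = 0.0651127 / 0.257827 ≈ 0.2525

0.2525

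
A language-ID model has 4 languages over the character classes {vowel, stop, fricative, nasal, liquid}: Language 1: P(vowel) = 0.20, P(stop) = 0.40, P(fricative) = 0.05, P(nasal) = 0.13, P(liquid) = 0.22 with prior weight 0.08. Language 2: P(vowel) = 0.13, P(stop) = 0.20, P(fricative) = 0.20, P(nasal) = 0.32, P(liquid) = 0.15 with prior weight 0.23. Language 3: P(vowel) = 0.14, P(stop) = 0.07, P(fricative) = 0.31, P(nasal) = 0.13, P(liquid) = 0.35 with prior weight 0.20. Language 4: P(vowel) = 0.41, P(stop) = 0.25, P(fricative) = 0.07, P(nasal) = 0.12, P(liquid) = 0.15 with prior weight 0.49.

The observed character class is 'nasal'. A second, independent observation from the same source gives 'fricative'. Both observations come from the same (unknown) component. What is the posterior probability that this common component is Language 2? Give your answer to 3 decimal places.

Posterior ∝ prior × likelihood, so P(k | x) ∝ π_k f_k(x); normalise over all components.
Since both observations come from the same component, the likelihood for component k is f_k(x₁)·f_k(x₂).
  f_1 = [P(nasal | comp) = 0.13] × [0.05] = 0.0065
  f_2 = [P(nasal | comp) = 0.32] × [0.2] = 0.064
  f_3 = [P(nasal | comp) = 0.13] × [0.31] = 0.0403
  f_4 = [P(nasal | comp) = 0.12] × [0.07] = 0.0084
Unnormalised posteriors:
  π_1·f_1 = 0.08 × 0.0065 = 0.00052
  π_2·f_2 = 0.23 × 0.064 = 0.01472
  π_3·f_3 = 0.20 × 0.0403 = 0.00806
  π_4·f_4 = 0.49 × 0.0084 = 0.004116
Denominator: 0.00052 + 0.01472 + 0.00806 + 0.004116 = 0.027416
P(Language 2 | x₁, x₂) = 0.01472 / 0.027416 ≈ 0.537

0.537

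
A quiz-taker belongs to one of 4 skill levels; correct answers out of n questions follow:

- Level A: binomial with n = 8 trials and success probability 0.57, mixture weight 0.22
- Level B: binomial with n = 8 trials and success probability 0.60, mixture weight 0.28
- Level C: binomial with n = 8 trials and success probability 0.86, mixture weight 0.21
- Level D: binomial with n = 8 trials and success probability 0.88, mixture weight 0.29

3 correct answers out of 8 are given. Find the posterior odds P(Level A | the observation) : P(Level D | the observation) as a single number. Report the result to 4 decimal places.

The posterior odds equal the prior odds times the likelihood ratio: (w_i/w_j)·(f_i(x)/f_j(x)).
Evaluate each component's likelihood at the observed value:
  p_A = 0.15246
  p_B = 0.123863
  p_C = 0.00191568
  p_D = 0.000949603
0.0335411 / 0.000275385 ≈ 121.7972

121.7972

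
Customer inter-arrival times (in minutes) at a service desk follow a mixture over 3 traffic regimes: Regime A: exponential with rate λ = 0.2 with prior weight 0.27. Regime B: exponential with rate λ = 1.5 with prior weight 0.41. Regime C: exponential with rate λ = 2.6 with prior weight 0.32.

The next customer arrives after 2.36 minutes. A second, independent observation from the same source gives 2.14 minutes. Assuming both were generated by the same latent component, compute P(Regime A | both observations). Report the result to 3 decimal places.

0.800

P(component k | x) = P(Z=k)·f_k(x) / marginal(x), where marginal(x) = Σ_j P(Z=j)·f_j(x).
Since both observations come from the same component, the likelihood for component k is f_k(x₁)·f_k(x₂).
  p_A = [0.124751] × [0.130362] = 0.0162628
  p_B = [0.04352] × [0.0605349] = 0.00263448
  p_C = [0.00562526] × [0.00996687] = 5.60662e-05
Prior × likelihood for each component:
  P(Z=A)·p_A = 0.27 × 0.0162628 = 0.00439095
  P(Z=B)·p_B = 0.41 × 0.00263448 = 0.00108014
  P(Z=C)·p_C = 0.32 × 5.60662e-05 = 1.79412e-05
Marginal: 0.00439095 + 0.00108014 + 1.79412e-05 = 0.00548903
So the posterior for Regime A is 0.00439095 / 0.00548903 ≈ 0.800.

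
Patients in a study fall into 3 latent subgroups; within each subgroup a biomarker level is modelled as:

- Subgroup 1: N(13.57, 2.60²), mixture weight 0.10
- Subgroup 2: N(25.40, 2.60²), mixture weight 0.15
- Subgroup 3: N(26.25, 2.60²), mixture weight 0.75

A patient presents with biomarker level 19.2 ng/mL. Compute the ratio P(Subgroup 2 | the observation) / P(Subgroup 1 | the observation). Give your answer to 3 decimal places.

0.911

The posterior odds equal the prior odds times the likelihood ratio: (w_i/w_j)·(f_i(x)/f_j(x)).
Normal densities:
  f_1 = 0.0147149
  f_2 = 0.0089362
  f_3 = 0.00388485
Odds = (0.15/0.10) × (0.0089362/0.0147149) = 1.5 × 0.607289 ≈ 0.911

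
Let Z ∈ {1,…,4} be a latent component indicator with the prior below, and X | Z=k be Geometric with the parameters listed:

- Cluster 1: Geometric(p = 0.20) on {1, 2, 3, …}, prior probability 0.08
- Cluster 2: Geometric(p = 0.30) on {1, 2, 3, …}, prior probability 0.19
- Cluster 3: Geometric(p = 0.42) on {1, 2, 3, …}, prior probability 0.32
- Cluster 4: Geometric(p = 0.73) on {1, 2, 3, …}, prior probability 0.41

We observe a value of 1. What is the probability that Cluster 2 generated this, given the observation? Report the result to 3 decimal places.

By Bayes' theorem, P(k | x) = π_k f_k(x) / Σ_j π_j f_j(x).
Component likelihoods at x = 1:
  p_1 = 0.20·(1−0.20)^0 = 0.20·1 = 0.2
  p_2 = 0.30·(1−0.30)^0 = 0.30·1 = 0.3
  p_3 = 0.42·(1−0.42)^0 = 0.42·1 = 0.42
  p_4 = 0.73·(1−0.73)^0 = 0.73·1 = 0.73
Prior × likelihood for each component:
  π_1·p_1 = 0.08 × 0.2 = 0.016
  π_2·p_2 = 0.19 × 0.3 = 0.057
  π_3·p_3 = 0.32 × 0.42 = 0.1344
  π_4·p_4 = 0.41 × 0.73 = 0.2993
Marginal: 0.016 + 0.057 + 0.1344 + 0.2993 = 0.5067
P(Cluster 2 | data) ≈ 0.112

0.112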